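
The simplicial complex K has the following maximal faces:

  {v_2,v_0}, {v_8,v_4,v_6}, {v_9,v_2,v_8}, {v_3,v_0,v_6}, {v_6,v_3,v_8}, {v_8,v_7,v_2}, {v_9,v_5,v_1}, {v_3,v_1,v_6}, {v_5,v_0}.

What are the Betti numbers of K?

K has 10 vertices, 19 edges, 7 triangles.
rank ∂_0 = 0, rank ∂_1 = 9 ⇒ b_0 = 10 − 0 − 9 = 1; all invariant factors of ∂_1 are 1 so no torsion. So H_0 ≅ Z.
rank ∂_1 = 9, rank ∂_2 = 7 ⇒ b_1 = 19 − 9 − 7 = 3; all invariant factors of ∂_2 are 1 so no torsion. So H_1 ≅ Z^3.
rank ∂_2 = 7, rank ∂_3 = 0 ⇒ b_2 = 7 − 7 − 0 = 0. So H_2 ≅ 0.

b_0 = 1, b_1 = 3, b_2 = 0.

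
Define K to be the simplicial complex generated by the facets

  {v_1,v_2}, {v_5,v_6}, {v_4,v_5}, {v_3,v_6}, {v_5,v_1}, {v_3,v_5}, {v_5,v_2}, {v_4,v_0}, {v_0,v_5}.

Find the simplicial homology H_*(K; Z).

K has 7 vertices, 9 edges.
rank ∂_0 = 0, rank ∂_1 = 6 ⇒ b_0 = 7 − 0 − 6 = 1; all invariant factors of ∂_1 are 1 so no torsion. So H_0 ≅ Z.
rank ∂_1 = 6, rank ∂_2 = 0 ⇒ b_1 = 9 − 6 − 0 = 3. So H_1 ≅ Z^3.

H_0 = Z,  H_1 = Z^3.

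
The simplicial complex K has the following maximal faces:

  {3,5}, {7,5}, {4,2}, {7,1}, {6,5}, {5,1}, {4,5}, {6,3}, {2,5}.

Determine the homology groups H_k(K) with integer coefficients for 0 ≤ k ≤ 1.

We work with the vertex ordering 1 < 2 < 3 < 4 < 5 < 6 < 7. The simplices of K, each written with vertices in increasing order, are:

  0-simplices (7): [1], [2], [3], [4], [5], [6], [7]
  1-simplices (9): [1,5], [1,7], [2,4], [2,5], [3,5], [3,6], [4,5], [5,6], [5,7]

Hence C_0 ≅ Z^7, C_1 ≅ Z^9.

Boundary ∂_1: C_1 → C_0 maps an edge to its endpoints' difference, ∂[p,q] = q − p.
This gives a 7×9 integer matrix of rank 6; reducing to Smith normal form yields diagonal entries (1,1,1,1,1,1).

Computing H_k = (kernel of ∂_k) / (image of ∂_{k+1}):

  H_0: rank C_0 − rank ∂_1 = 7 − 6 = 1, and the invariant factors of ∂_1 are all 1, so H_0 = Z.
  H_1: rank ker ∂_1 − rank ∂_2 = (9 − 6) − 0 = 3, and there is no ∂_2, so H_1 = Z^3.

H_0 = Z,  H_1 = Z^3.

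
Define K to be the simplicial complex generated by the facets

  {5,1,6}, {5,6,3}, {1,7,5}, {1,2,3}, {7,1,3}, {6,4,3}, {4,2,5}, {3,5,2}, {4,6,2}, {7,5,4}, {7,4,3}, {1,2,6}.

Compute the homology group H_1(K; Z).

We work with the vertex ordering 1 < 2 < 3 < 4 < 5 < 6 < 7. The simplices of K, each written with vertices in increasing order, are:

  0-simplices (7): [1], [2], [3], [4], [5], [6], [7]
  1-simplices (18): [1,2], [1,3], [1,5], [1,6], [1,7], [2,3], [2,4], [2,5], [2,6], [3,4], [3,5], [3,6], [3,7], [4,5], [4,6], [4,7], [5,6], [5,7]
  2-simplices (12): [1,2,3], [1,2,6], [1,3,7], [1,5,6], [1,5,7], [2,3,5], [2,4,5], [2,4,6], [3,4,6], [3,4,7], [3,5,6], [4,5,7]

giving chain groups C_0 ≅ Z^7, C_1 ≅ Z^18, C_2 ≅ Z^12.

Boundary ∂_1: C_1 → C_0 maps an edge to its endpoints' difference, ∂[p,q] = q − p. For instance
  ∂[3,4] = [4] − [3].
As a 7×18 matrix over Z this has rank 6, with invariant factors (1,1,1,1,1,1).

Boundary ∂_2: C_2 → C_1 sends each 2-simplex [p,q,r] to [q,r] − [p,r] + [p,q]. For instance
  ∂[1,5,6] = [5,6] − [1,6] + [1,5],
  ∂[2,4,5] = [4,5] − [2,5] + [2,4].
As a 18×12 matrix over Z this has rank 12, with invariant factors (1,1,1,1,1,1,1,1,1,1,1,2).

Now H_k = ker ∂_k / im ∂_{k+1}, so:

  H_1: rank ker ∂_1 − rank ∂_2 = (18 − 6) − 12 = 0, and ∂_2 has invariant factor 2 > 1, so H_1 = Z/2Z.

H_1 ≅ Z/2Z.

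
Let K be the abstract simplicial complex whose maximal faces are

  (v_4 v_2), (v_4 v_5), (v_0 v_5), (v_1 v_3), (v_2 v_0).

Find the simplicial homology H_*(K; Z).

Fix the vertex order v_0 < v_1 < v_2 < v_3 < v_4 < v_5 and write every simplex with vertices in increasing order. Then dim K = 1 and the simplices of K are:

  0-simplices (6): [v_0], [v_1], [v_2], [v_3], [v_4], [v_5]
  1-simplices (5): [v_0,v_2], [v_0,v_5], [v_1,v_3], [v_2,v_4], [v_4,v_5]

so the chain groups are C_0 ≅ Z^6, C_1 ≅ Z^5.

Boundary ∂_1: C_1 → C_0 sends each edge [p,q] (with p < q) to q − p.
As a 6×5 matrix over Z this has rank 4, with invariant factors (1,1,1,1).

From H_k ≅ ker(∂_k) / im(∂_{k+1}) we obtain:

  H_0: rank C_0 − rank ∂_1 = 6 − 4 = 2, and the invariant factors of ∂_1 are all 1, so H_0 = Z^2.
  H_1: rank ker ∂_1 − rank ∂_2 = (5 − 4) − 0 = 1, and there is no ∂_2, so H_1 = Z.

As a check, the Euler characteristic is 6 − 5 = 1, which agrees with 2 − 1 = 1.

H_0 = Z^2,  H_1 = Z.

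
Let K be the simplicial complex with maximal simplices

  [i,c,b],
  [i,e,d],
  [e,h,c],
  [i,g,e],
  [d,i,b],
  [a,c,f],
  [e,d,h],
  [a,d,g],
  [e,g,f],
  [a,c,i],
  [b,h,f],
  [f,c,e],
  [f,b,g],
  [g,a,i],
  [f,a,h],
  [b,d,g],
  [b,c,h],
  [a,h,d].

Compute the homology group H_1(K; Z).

H_1 ≅ Z × Z/2.

We work with the vertex ordering a < b < c < d < e < f < g < h < i. The simplices of K, each written with vertices in increasing order, are:

  0-simplices (9): a, b, c, d, e, f, g, h, i
  1-simplices (27): ac, ad, af, ag, ah, ai, bc, bd, bf, bg, bh, bi, ce, cf, ch, ci, de, dg, dh, di, ef, eg, eh, ei, fg, fh, gi
  2-simplices (18): acf, aci, adg, adh, afh, agi, bch, bci, bdg, bdi, bfg, bfh, cef, ceh, deh, dei, efg, egi

so the chain groups are C_0 ≅ Z^9, C_1 ≅ Z^27, C_2 ≅ Z^18.

Boundary ∂_1: C_1 → C_0 sends each edge [p,q] (with p < q) to q − p. For instance
  ∂ce = e − c.
As a 9×27 matrix over Z this has rank 8, with invariant factors (1,1,1,1,1,1,1,1).

Boundary ∂_2: C_2 → C_1 maps a triangle to the signed sum of its edges. For instance
  ∂egi = gi − ei + eg,
  ∂ceh = eh − ch + ce.
This gives a 27×18 integer matrix of rank 18; reducing to Smith normal form yields diagonal entries (1,1,1,1,1,1,1,1,1,1,1,1,1,1,1,1,1,2).

Reading off H_k = ker ∂_k / im ∂_{k+1}:

  H_1: rank ker ∂_1 − rank ∂_2 = (27 − 8) − 18 = 1, and ∂_2 has invariant factor 2 > 1, so H_1 = Z × Z/2.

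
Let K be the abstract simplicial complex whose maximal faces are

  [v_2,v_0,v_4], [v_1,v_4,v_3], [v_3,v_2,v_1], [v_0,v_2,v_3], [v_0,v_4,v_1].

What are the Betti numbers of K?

We work with the vertex ordering v_0 < v_1 < v_2 < v_3 < v_4. The simplices of K, each written with vertices in increasing order, are:

  0-simplices (5): [v_0], [v_1], [v_2], [v_3], [v_4]
  1-simplices (10): [v_0,v_1], [v_0,v_2], [v_0,v_3], [v_0,v_4], [v_1,v_2], [v_1,v_3], [v_1,v_4], [v_2,v_3], [v_2,v_4], [v_3,v_4]
  2-simplices (5): [v_0,v_1,v_4], [v_0,v_2,v_3], [v_0,v_2,v_4], [v_1,v_2,v_3], [v_1,v_3,v_4]

giving chain groups C_0 ≅ Z^5, C_1 ≅ Z^10, C_2 ≅ Z^5.

Boundary ∂_1: C_1 → C_0 is given by ∂[p,q] = [q] − [p]. For instance
  ∂[v_0,v_1] = [v_1] − [v_0].
As a 5×10 matrix over Z this has rank 4, with invariant factors (1,1,1,1).

The boundary map ∂_2: C_2 → C_1 maps a triangle to the signed sum of its edges. For instance
  ∂[v_1,v_2,v_3] = [v_2,v_3] − [v_1,v_3] + [v_1,v_2],
  ∂[v_0,v_1,v_4] = [v_1,v_4] − [v_0,v_4] + [v_0,v_1].
As a 10×5 matrix over Z this has rank 5, with invariant factors (1,1,1,1,1).

Computing H_k = (kernel of ∂_k) / (image of ∂_{k+1}):

  H_0: rank C_0 − rank ∂_1 = 5 − 4 = 1, and the invariant factors of ∂_1 are all 1, so H_0 ≅ Z.
  H_1: rank ker ∂_1 − rank ∂_2 = (10 − 4) − 5 = 1, and the invariant factors of ∂_2 are all 1, so H_1 ≅ Z.
  H_2: rank ker ∂_2 − rank ∂_3 = (5 − 5) − 0 = 0, and there is no ∂_3, so H_2 ≅ 0.

Hence the Betti numbers are b_0 = 1, b_1 = 1, b_2 = 0.

b_0 = 1, b_1 = 1, b_2 = 0.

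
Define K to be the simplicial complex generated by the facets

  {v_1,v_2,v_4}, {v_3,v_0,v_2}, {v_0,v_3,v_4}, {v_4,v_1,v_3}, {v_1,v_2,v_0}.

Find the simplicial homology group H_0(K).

Fix the vertex order v_0 < v_1 < v_2 < v_3 < v_4 and write every simplex with vertices in increasing order. Then dim K = 2 and the simplices of K are:

  0-simplices (5): [v_0], [v_1], [v_2], [v_3], [v_4]
  1-simplices (10): [v_0,v_1], [v_0,v_2], [v_0,v_3], [v_0,v_4], [v_1,v_2], [v_1,v_3], [v_1,v_4], [v_2,v_3], [v_2,v_4], [v_3,v_4]
  2-simplices (5): [v_0,v_1,v_2], [v_0,v_2,v_3], [v_0,v_3,v_4], [v_1,v_2,v_4], [v_1,v_3,v_4]

Hence C_0 ≅ Z^5, C_1 ≅ Z^10, C_2 ≅ Z^5.

Boundary ∂_1: C_1 → C_0 maps an edge to its endpoints' difference, ∂[p,q] = q − p.
As a 5×10 matrix over Z this has rank 4, with invariant factors (1,1,1,1).

∂_2: C_2 → C_1 sends each 2-simplex [p,q,r] to [q,r] − [p,r] + [p,q]. For instance
  ∂[v_0,v_3,v_4] = [v_3,v_4] − [v_0,v_4] + [v_0,v_3],
  ∂[v_1,v_2,v_4] = [v_2,v_4] − [v_1,v_4] + [v_1,v_2].
This gives a 10×5 integer matrix of rank 5; reducing to Smith normal form yields diagonal entries (1,1,1,1,1).

Reading off H_k = ker ∂_k / im ∂_{k+1}:

  H_0: rank C_0 − rank ∂_1 = 5 − 4 = 1, and the invariant factors of ∂_1 are all 1, so H_0 ≅ Z.

(K is a triangulation of the Möbius band.)

H_0 = Z.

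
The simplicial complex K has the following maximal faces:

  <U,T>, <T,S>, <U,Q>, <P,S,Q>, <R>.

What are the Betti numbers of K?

b_0 = 2, b_1 = 1, b_2 = 0.

Fix the vertex order P < Q < R < S < T < U and write every simplex with vertices in increasing order. Then dim K = 2 and the simplices of K are:

  0-simplices (6): P, Q, R, S, T, U
  1-simplices (6): PQ, PS, QS, QU, ST, TU
  2-simplices (1): PQS

giving chain groups C_0 ≅ Z^6, C_1 ≅ Z^6, C_2 ≅ Z^1.

∂_1: C_1 → C_0 is given by ∂[p,q] = [q] − [p].
The resulting 6×6 matrix has rank 4, and its Smith normal form has invariant factors (1,1,1,1).

∂_2: C_2 → C_1 sends each 2-simplex [p,q,r] to [q,r] − [p,r] + [p,q]. For instance
  ∂PQS = QS − PS + PQ.
The resulting 6×1 matrix has rank 1, and its Smith normal form has invariant factors (1).

Computing H_k = (kernel of ∂_k) / (image of ∂_{k+1}):

  H_0: rank C_0 − rank ∂_1 = 6 − 4 = 2, and the invariant factors of ∂_1 are all 1, so H_0 ≅ Z^2.
  H_1: rank ker ∂_1 − rank ∂_2 = (6 − 4) − 1 = 1, and the invariant factors of ∂_2 are all 1, so H_1 ≅ Z.
  H_2: rank ker ∂_2 − rank ∂_3 = (1 − 1) − 0 = 0, and there is no ∂_3, so H_2 ≅ 0.

Hence the Betti numbers are b_0 = 2, b_1 = 1, b_2 = 0.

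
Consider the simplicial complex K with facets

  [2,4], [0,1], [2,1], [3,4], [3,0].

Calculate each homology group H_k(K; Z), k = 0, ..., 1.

H_0 ≅ Z,  H_1 ≅ Z.

Take the total order 0 < 1 < 2 < 3 < 4 on the vertex set. Then K (dimension 1) consists of the simplices:

  0-simplices (5): [0], [1], [2], [3], [4]
  1-simplices (5): [0,1], [0,3], [1,2], [2,4], [3,4]

Hence C_0 ≅ Z^5, C_1 ≅ Z^5.

The boundary map ∂_1: C_1 → C_0 is given by ∂[p,q] = [q] − [p].
The 5×5 boundary matrix has rank 4 and Smith normal form diag(1,1,1,1).

Now H_k = ker ∂_k / im ∂_{k+1}, so:

  H_0: rank C_0 − rank ∂_1 = 5 − 4 = 1, and the invariant factors of ∂_1 are all 1, so H_0 ≅ Z.
  H_1: rank ker ∂_1 − rank ∂_2 = (5 − 4) − 0 = 1, and there is no ∂_2, so H_1 ≅ Z.

(K is a triangulation of the circle S^1.)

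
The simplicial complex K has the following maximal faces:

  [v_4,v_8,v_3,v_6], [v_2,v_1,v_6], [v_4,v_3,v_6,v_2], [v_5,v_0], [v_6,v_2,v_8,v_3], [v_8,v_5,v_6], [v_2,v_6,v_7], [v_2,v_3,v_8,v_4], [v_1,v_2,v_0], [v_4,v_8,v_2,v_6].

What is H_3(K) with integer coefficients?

We work with the vertex ordering v_0 < v_1 < v_2 < v_3 < v_4 < v_5 < v_6 < v_7 < v_8. The simplices of K, each written with vertices in increasing order, are:

  0-simplices (9): [v_0], [v_1], [v_2], [v_3], [v_4], [v_5], [v_6], [v_7], [v_8]
  1-simplices (19): (19 of them)
  2-simplices (14): (14 of them)
  3-simplices (5): [v_2,v_3,v_4,v_6], [v_2,v_3,v_4,v_8], [v_2,v_3,v_6,v_8], [v_2,v_4,v_6,v_8], [v_3,v_4,v_6,v_8]

so the chain groups are C_0 ≅ Z^9, C_1 ≅ Z^19, C_2 ≅ Z^14, C_3 ≅ Z^5.

∂_1: C_1 → C_0 is given by ∂[p,q] = [q] − [p]. For instance
  ∂[v_6,v_7] = [v_7] − [v_6].
This gives a 9×19 integer matrix of rank 8; reducing to Smith normal form yields diagonal entries (1,1,1,1,1,1,1,1).

∂_2: C_2 → C_1 sends each 2-simplex [p,q,r] to [q,r] − [p,r] + [p,q]. For instance
  ∂[v_5,v_6,v_8] = [v_6,v_8] − [v_5,v_8] + [v_5,v_6],
  ∂[v_1,v_2,v_6] = [v_2,v_6] − [v_1,v_6] + [v_1,v_2].
The resulting 19×14 matrix has rank 10, and its Smith normal form has invariant factors (1,1,1,1,1,1,1,1,1,1).

Boundary ∂_3: C_3 → C_2 sends each 3-simplex σ to the alternating sum Σ_i (−1)^i (σ with its i-th vertex removed). For instance
  ∂[v_2,v_3,v_4,v_8] = [v_3,v_4,v_8] − [v_2,v_4,v_8] + [v_2,v_3,v_8] − [v_2,v_3,v_4],
  ∂[v_3,v_4,v_6,v_8] = [v_4,v_6,v_8] − [v_3,v_6,v_8] + [v_3,v_4,v_8] − [v_3,v_4,v_6].
The resulting 14×5 matrix has rank 4, and its Smith normal form has invariant factors (1,1,1,1).

Now H_k = ker ∂_k / im ∂_{k+1}, so:

  H_3: rank ker ∂_3 − rank ∂_4 = (5 − 4) − 0 = 1, and there is no ∂_4, so H_3 = Z.

H_3 ≅ Z.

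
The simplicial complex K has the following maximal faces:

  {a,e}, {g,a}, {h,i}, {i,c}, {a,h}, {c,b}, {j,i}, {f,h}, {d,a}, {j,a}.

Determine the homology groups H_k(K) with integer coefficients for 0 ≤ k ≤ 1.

Fix the vertex order a < b < c < d < e < f < g < h < i < j and write every simplex with vertices in increasing order. Then dim K = 1 and the simplices of K are:

  0-simplices (10): a, b, c, d, e, f, g, h, i, j
  1-simplices (10): ad, ae, ag, ah, aj, bc, ci, fh, hi, ij

Hence C_0 ≅ Z^10, C_1 ≅ Z^10.

∂_1: C_1 → C_0 sends each edge [p,q] (with p < q) to q − p.
As a 10×10 matrix over Z this has rank 9, with invariant factors (1,1,1,1,1,1,1,1,1).

Computing H_k = (kernel of ∂_k) / (image of ∂_{k+1}):

  H_0: rank C_0 − rank ∂_1 = 10 − 9 = 1, and the invariant factors of ∂_1 are all 1, so H_0 = Z.
  H_1: rank ker ∂_1 − rank ∂_2 = (10 − 9) − 0 = 1, and there is no ∂_2, so H_1 = Z.

H_0 = Z,  H_1 = Z.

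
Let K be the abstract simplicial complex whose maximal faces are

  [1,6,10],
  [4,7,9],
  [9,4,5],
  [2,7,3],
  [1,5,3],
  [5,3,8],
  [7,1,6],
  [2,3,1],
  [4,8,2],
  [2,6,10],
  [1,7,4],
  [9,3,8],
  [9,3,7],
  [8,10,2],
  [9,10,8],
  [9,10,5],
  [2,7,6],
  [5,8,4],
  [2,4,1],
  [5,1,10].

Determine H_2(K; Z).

We work with the vertex ordering 1 < 2 < 3 < 4 < 5 < 6 < 7 < 8 < 9 < 10. The simplices of K, each written with vertices in increasing order, are:

  0-simplices (10): [1], [2], [3], [4], [5], [6], [7], [8], [9], [10]
  1-simplices (30): (30 of them)
  2-simplices (20): (20 of them)

Hence C_0 ≅ Z^10, C_1 ≅ Z^30, C_2 ≅ Z^20.

∂_1: C_1 → C_0 sends each edge [p,q] (with p < q) to q − p.
The 10×30 boundary matrix has rank 9 and Smith normal form diag(1,1,1,1,1,1,1,1,1).

Boundary ∂_2: C_2 → C_1 acts by ∂[p,q,r] = [q,r] − [p,r] + [p,q]. For instance
  ∂[1,2,3] = [2,3] − [1,3] + [1,2],
  ∂[1,6,7] = [6,7] − [1,7] + [1,6].
The 30×20 boundary matrix has rank 20 and Smith normal form diag(1,1,1,1,1,1,1,1,1,1,1,1,1,1,1,1,1,1,1,2).

Now H_k = ker ∂_k / im ∂_{k+1}, so:

  H_2: rank ker ∂_2 − rank ∂_3 = (20 − 20) − 0 = 0, and there is no ∂_3, so H_2 = 0.

H_2 = 0.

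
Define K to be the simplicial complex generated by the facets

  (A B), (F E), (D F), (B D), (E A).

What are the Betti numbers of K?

b_0 = 1, b_1 = 1.

Fix the vertex order A < B < D < E < F and write every simplex with vertices in increasing order. Then dim K = 1 and the simplices of K are:

  0-simplices (5): A, B, D, E, F
  1-simplices (5): AB, AE, BD, DF, EF

giving chain groups C_0 ≅ Z^5, C_1 ≅ Z^5.

∂_1: C_1 → C_0 is given by ∂[p,q] = [q] − [p].
As a 5×5 matrix over Z this has rank 4, with invariant factors (1,1,1,1).

Now H_k = ker ∂_k / im ∂_{k+1}, so:

  H_0: rank C_0 − rank ∂_1 = 5 − 4 = 1, and the invariant factors of ∂_1 are all 1, so H_0 = Z.
  H_1: rank ker ∂_1 − rank ∂_2 = (5 − 4) − 0 = 1, and there is no ∂_2, so H_1 = Z.

As a check, the Euler characteristic is 5 − 5 = 0, which agrees with 1 − 1 = 0.
(K is a triangulation of the circle S^1.)

Hence the Betti numbers are b_0 = 1, b_1 = 1.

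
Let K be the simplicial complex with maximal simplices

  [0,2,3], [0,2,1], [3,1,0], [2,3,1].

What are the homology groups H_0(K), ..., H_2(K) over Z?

We work with the vertex ordering 0 < 1 < 2 < 3. The simplices of K, each written with vertices in increasing order, are:

  0-simplices (4): [0], [1], [2], [3]
  1-simplices (6): [0,1], [0,2], [0,3], [1,2], [1,3], [2,3]
  2-simplices (4): [0,1,2], [0,1,3], [0,2,3], [1,2,3]

so the chain groups are C_0 ≅ Z^4, C_1 ≅ Z^6, C_2 ≅ Z^4.

The boundary map ∂_1: C_1 → C_0 sends each edge [p,q] (with p < q) to q − p. For instance
  ∂[0,2] = [2] − [0].
The 4×6 boundary matrix has rank 3 and Smith normal form diag(1,1,1).

The boundary map ∂_2: C_2 → C_1 sends each 2-simplex [p,q,r] to [q,r] − [p,r] + [p,q]. For instance
  ∂[0,2,3] = [2,3] − [0,3] + [0,2],
  ∂[1,2,3] = [2,3] − [1,3] + [1,2].
As a 6×4 matrix over Z this has rank 3, with invariant factors (1,1,1).

Now H_k = ker ∂_k / im ∂_{k+1}, so:

  H_0: rank C_0 − rank ∂_1 = 4 − 3 = 1, and the invariant factors of ∂_1 are all 1, so H_0 = Z.
  H_1: rank ker ∂_1 − rank ∂_2 = (6 − 3) − 3 = 0, and the invariant factors of ∂_2 are all 1, so H_1 = 0.
  H_2: rank ker ∂_2 − rank ∂_3 = (4 − 3) − 0 = 1, and there is no ∂_3, so H_2 = Z.

H_0 ≅ Z,  H_1 = 0,  H_2 ≅ Z.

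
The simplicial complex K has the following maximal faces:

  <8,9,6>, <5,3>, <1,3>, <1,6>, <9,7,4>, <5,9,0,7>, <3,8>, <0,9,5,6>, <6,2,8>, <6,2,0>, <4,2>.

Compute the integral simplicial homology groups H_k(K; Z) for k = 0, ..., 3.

H_0 ≅ Z,  H_1 ≅ Z^3,  H_2 = 0,  H_3 = 0.

Fix the vertex order 0 < 1 < 2 < 3 < 4 < 5 < 6 < 7 < 8 < 9 and write every simplex with vertices in increasing order. Then dim K = 3 and the simplices of K are:

  0-simplices (10): [0], [1], [2], [3], [4], [5], [6], [7], [8], [9]
  1-simplices (21): [0,2], [0,5], [0,6], [0,7], [0,9], [1,3], [1,6], [2,4], [2,6], [2,8], [3,5], [3,8], [4,7], [4,9], [5,6], [5,7], [5,9], [6,8], [6,9], [7,9], [8,9]
  2-simplices (11): [0,2,6], [0,5,6], [0,5,7], [0,5,9], [0,6,9], [0,7,9], [2,6,8], [4,7,9], [5,6,9], [5,7,9], [6,8,9]
  3-simplices (2): [0,5,6,9], [0,5,7,9]

so the chain groups are C_0 ≅ Z^10, C_1 ≅ Z^21, C_2 ≅ Z^11, C_3 ≅ Z^2.

The boundary map ∂_1: C_1 → C_0 is given by ∂[p,q] = [q] − [p]. For instance
  ∂[5,7] = [7] − [5].
As a 10×21 matrix over Z this has rank 9, with invariant factors (1,1,1,1,1,1,1,1,1).

The boundary map ∂_2: C_2 → C_1 maps a triangle to the signed sum of its edges. For instance
  ∂[0,7,9] = [7,9] − [0,9] + [0,7],
  ∂[0,5,7] = [5,7] − [0,7] + [0,5].
This gives a 21×11 integer matrix of rank 9; reducing to Smith normal form yields diagonal entries (1,1,1,1,1,1,1,1,1).

∂_3: C_3 → C_2 sends each 3-simplex σ to the alternating sum Σ_i (−1)^i (σ with its i-th vertex removed). For instance
  ∂[0,5,6,9] = [5,6,9] − [0,6,9] + [0,5,9] − [0,5,6],
  ∂[0,5,7,9] = [5,7,9] − [0,7,9] + [0,5,9] − [0,5,7].
This gives a 11×2 integer matrix of rank 2; reducing to Smith normal form yields diagonal entries (1,1).

Now H_k = ker ∂_k / im ∂_{k+1}, so:

  H_0: rank C_0 − rank ∂_1 = 10 − 9 = 1, and the invariant factors of ∂_1 are all 1, so H_0 = Z.
  H_1: rank ker ∂_1 − rank ∂_2 = (21 − 9) − 9 = 3, and the invariant factors of ∂_2 are all 1, so H_1 = Z^3.
  H_2: rank ker ∂_2 − rank ∂_3 = (11 − 9) − 2 = 0, and the invariant factors of ∂_3 are all 1, so H_2 = 0.
  H_3: rank ker ∂_3 − rank ∂_4 = (2 − 2) − 0 = 0, and there is no ∂_4, so H_3 = 0.

As a check, the Euler characteristic is 10 − 21 + 11 − 2 = -2, which agrees with 1 − 3 + 0 − 0 = -2.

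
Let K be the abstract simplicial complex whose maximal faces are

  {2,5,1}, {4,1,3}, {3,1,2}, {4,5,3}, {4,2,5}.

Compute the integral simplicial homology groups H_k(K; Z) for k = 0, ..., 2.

H_0 ≅ Z,  H_1 ≅ Z,  H_2 = 0.

We work with the vertex ordering 1 < 2 < 3 < 4 < 5. The simplices of K, each written with vertices in increasing order, are:

  0-simplices (5): [1], [2], [3], [4], [5]
  1-simplices (10): [1,2], [1,3], [1,4], [1,5], [2,3], [2,4], [2,5], [3,4], [3,5], [4,5]
  2-simplices (5): [1,2,3], [1,2,5], [1,3,4], [2,4,5], [3,4,5]

so the chain groups are C_0 ≅ Z^5, C_1 ≅ Z^10, C_2 ≅ Z^5.

∂_1: C_1 → C_0 maps an edge to its endpoints' difference, ∂[p,q] = q − p.
The resulting 5×10 matrix has rank 4, and its Smith normal form has invariant factors (1,1,1,1).

∂_2: C_2 → C_1 maps a triangle to the signed sum of its edges. For instance
  ∂[1,2,5] = [2,5] − [1,5] + [1,2],
  ∂[1,2,3] = [2,3] − [1,3] + [1,2].
The resulting 10×5 matrix has rank 5, and its Smith normal form has invariant factors (1,1,1,1,1).

Reading off H_k = ker ∂_k / im ∂_{k+1}:

  H_0: rank C_0 − rank ∂_1 = 5 − 4 = 1, and the invariant factors of ∂_1 are all 1, so H_0 ≅ Z.
  H_1: rank ker ∂_1 − rank ∂_2 = (10 − 4) − 5 = 1, and the invariant factors of ∂_2 are all 1, so H_1 ≅ Z.
  H_2: rank ker ∂_2 − rank ∂_3 = (5 − 5) − 0 = 0, and there is no ∂_3, so H_2 ≅ 0.

As a check, the Euler characteristic is 5 − 10 + 5 = 0, which agrees with 1 − 1 + 0 = 0.
(K is a triangulation of the Möbius band.)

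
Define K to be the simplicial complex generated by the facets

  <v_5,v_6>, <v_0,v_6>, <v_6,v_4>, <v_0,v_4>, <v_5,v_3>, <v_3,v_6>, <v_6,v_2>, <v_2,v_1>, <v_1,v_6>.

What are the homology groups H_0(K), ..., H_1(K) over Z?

H_0 ≅ Z,  H_1 ≅ Z^3.

Order the vertices as v_0 < v_1 < v_2 < v_3 < v_4 < v_5 < v_6. Listing each simplex with vertices in this order, K has dimension 1 with simplices:

  0-simplices (7): [v_0], [v_1], [v_2], [v_3], [v_4], [v_5], [v_6]
  1-simplices (9): [v_0,v_4], [v_0,v_6], [v_1,v_2], [v_1,v_6], [v_2,v_6], [v_3,v_5], [v_3,v_6], [v_4,v_6], [v_5,v_6]

so the chain groups are C_0 ≅ Z^7, C_1 ≅ Z^9.

The boundary map ∂_1: C_1 → C_0 sends each edge [p,q] (with p < q) to q − p. For instance
  ∂[v_0,v_4] = [v_4] − [v_0].
The 7×9 boundary matrix has rank 6 and Smith normal form diag(1,1,1,1,1,1).

Reading off H_k = ker ∂_k / im ∂_{k+1}:

  H_0: rank C_0 − rank ∂_1 = 7 − 6 = 1, and the invariant factors of ∂_1 are all 1, so H_0 = Z.
  H_1: rank ker ∂_1 − rank ∂_2 = (9 − 6) − 0 = 3, and there is no ∂_2, so H_1 = Z^3.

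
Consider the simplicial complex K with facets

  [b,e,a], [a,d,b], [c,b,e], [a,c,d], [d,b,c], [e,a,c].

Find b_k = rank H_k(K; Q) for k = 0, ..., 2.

b_0 = 1, b_1 = 0, b_2 = 1.

We work with the vertex ordering a < b < c < d < e. The simplices of K, each written with vertices in increasing order, are:

  0-simplices (5): a, b, c, d, e
  1-simplices (9): ab, ac, ad, ae, bc, bd, be, cd, ce
  2-simplices (6): abd, abe, acd, ace, bcd, bce

so the chain groups are C_0 ≅ Z^5, C_1 ≅ Z^9, C_2 ≅ Z^6.

∂_1: C_1 → C_0 is given by ∂[p,q] = [q] − [p].
This gives a 5×9 integer matrix of rank 4; reducing to Smith normal form yields diagonal entries (1,1,1,1).

Boundary ∂_2: C_2 → C_1 maps a triangle to the signed sum of its edges. For instance
  ∂acd = cd − ad + ac,
  ∂bcd = cd − bd + bc.
The resulting 9×6 matrix has rank 5, and its Smith normal form has invariant factors (1,1,1,1,1).

Now H_k = ker ∂_k / im ∂_{k+1}, so:

  H_0: rank C_0 − rank ∂_1 = 5 − 4 = 1, and the invariant factors of ∂_1 are all 1, so H_0 ≅ Z.
  H_1: rank ker ∂_1 − rank ∂_2 = (9 − 4) − 5 = 0, and the invariant factors of ∂_2 are all 1, so H_1 ≅ 0.
  H_2: rank ker ∂_2 − rank ∂_3 = (6 − 5) − 0 = 1, and there is no ∂_3, so H_2 ≅ Z.

As a check, the Euler characteristic is 5 − 9 + 6 = 2, which agrees with 1 − 0 + 1 = 2.
(K is a triangulation of the 2-sphere S^2.)

Hence the Betti numbers are b_0 = 1, b_1 = 0, b_2 = 1.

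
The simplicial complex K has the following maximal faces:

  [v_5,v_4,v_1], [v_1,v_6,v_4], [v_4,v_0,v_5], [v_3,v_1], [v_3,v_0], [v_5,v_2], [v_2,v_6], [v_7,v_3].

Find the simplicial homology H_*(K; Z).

Take the total order v_0 < v_1 < v_2 < v_3 < v_4 < v_5 < v_6 < v_7 on the vertex set. Then K (dimension 2) consists of the simplices:

  0-simplices (8): [v_0], [v_1], [v_2], [v_3], [v_4], [v_5], [v_6], [v_7]
  1-simplices (12): [v_0,v_3], [v_0,v_4], [v_0,v_5], [v_1,v_3], [v_1,v_4], [v_1,v_5], [v_1,v_6], [v_2,v_5], [v_2,v_6], [v_3,v_7], [v_4,v_5], [v_4,v_6]
  2-simplices (3): [v_0,v_4,v_5], [v_1,v_4,v_5], [v_1,v_4,v_6]

giving chain groups C_0 ≅ Z^8, C_1 ≅ Z^12, C_2 ≅ Z^3.

Boundary ∂_1: C_1 → C_0 is given by ∂[p,q] = [q] − [p]. For instance
  ∂[v_1,v_5] = [v_5] − [v_1].
This gives a 8×12 integer matrix of rank 7; reducing to Smith normal form yields diagonal entries (1,1,1,1,1,1,1).

The boundary map ∂_2: C_2 → C_1 maps a triangle to the signed sum of its edges. For instance
  ∂[v_0,v_4,v_5] = [v_4,v_5] − [v_0,v_5] + [v_0,v_4],
  ∂[v_1,v_4,v_6] = [v_4,v_6] − [v_1,v_6] + [v_1,v_4].
The resulting 12×3 matrix has rank 3, and its Smith normal form has invariant factors (1,1,1).

Computing H_k = (kernel of ∂_k) / (image of ∂_{k+1}):

  H_0: rank C_0 − rank ∂_1 = 8 − 7 = 1, and the invariant factors of ∂_1 are all 1, so H_0 = Z.
  H_1: rank ker ∂_1 − rank ∂_2 = (12 − 7) − 3 = 2, and the invariant factors of ∂_2 are all 1, so H_1 = Z^2.
  H_2: rank ker ∂_2 − rank ∂_3 = (3 − 3) − 0 = 0, and there is no ∂_3, so H_2 = 0.

H_0 ≅ Z,  H_1 ≅ Z^2,  H_2 = 0.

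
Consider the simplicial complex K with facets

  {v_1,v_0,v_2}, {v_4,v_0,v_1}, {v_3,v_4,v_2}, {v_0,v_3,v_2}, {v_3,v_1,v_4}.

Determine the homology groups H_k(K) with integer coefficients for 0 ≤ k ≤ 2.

H_0 = Z,  H_1 = Z,  H_2 = 0.

K has 5 vertices, 10 edges, 5 triangles.
rank ∂_0 = 0, rank ∂_1 = 4 ⇒ b_0 = 5 − 0 − 4 = 1; all invariant factors of ∂_1 are 1 so no torsion. So H_0 ≅ Z.
rank ∂_1 = 4, rank ∂_2 = 5 ⇒ b_1 = 10 − 4 − 5 = 1; all invariant factors of ∂_2 are 1 so no torsion. So H_1 ≅ Z.
rank ∂_2 = 5, rank ∂_3 = 0 ⇒ b_2 = 5 − 5 − 0 = 0. So H_2 ≅ 0.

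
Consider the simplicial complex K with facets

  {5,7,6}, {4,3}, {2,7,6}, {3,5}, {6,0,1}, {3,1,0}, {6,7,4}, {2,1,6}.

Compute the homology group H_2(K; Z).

H_2 = 0.

We work with the vertex ordering 0 < 1 < 2 < 3 < 4 < 5 < 6 < 7. The simplices of K, each written with vertices in increasing order, are:

  0-simplices (8): [0], [1], [2], [3], [4], [5], [6], [7]
  1-simplices (15): [0,1], [0,3], [0,6], [1,2], [1,3], [1,6], [2,6], [2,7], [3,4], [3,5], [4,6], [4,7], [5,6], [5,7], [6,7]
  2-simplices (6): [0,1,3], [0,1,6], [1,2,6], [2,6,7], [4,6,7], [5,6,7]

Hence C_0 ≅ Z^8, C_1 ≅ Z^15, C_2 ≅ Z^6.

Boundary ∂_1: C_1 → C_0 maps an edge to its endpoints' difference, ∂[p,q] = q − p. For instance
  ∂[5,6] = [6] − [5].
The resulting 8×15 matrix has rank 7, and its Smith normal form has invariant factors (1,1,1,1,1,1,1).

Boundary ∂_2: C_2 → C_1 maps a triangle to the signed sum of its edges. For instance
  ∂[4,6,7] = [6,7] − [4,7] + [4,6],
  ∂[2,6,7] = [6,7] − [2,7] + [2,6].
The 15×6 boundary matrix has rank 6 and Smith normal form diag(1,1,1,1,1,1).

Now H_k = ker ∂_k / im ∂_{k+1}, so:

  H_2: rank ker ∂_2 − rank ∂_3 = (6 − 6) − 0 = 0, and there is no ∂_3, so H_2 ≅ 0.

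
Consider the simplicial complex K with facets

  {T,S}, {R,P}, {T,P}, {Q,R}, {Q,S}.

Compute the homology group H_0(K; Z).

H_0 ≅ Z.

Take the total order P < Q < R < S < T on the vertex set. Then K (dimension 1) consists of the simplices:

  0-simplices (5): P, Q, R, S, T
  1-simplices (5): PR, PT, QR, QS, ST

so the chain groups are C_0 ≅ Z^5, C_1 ≅ Z^5.

The boundary map ∂_1: C_1 → C_0 maps an edge to its endpoints' difference, ∂[p,q] = q − p. For instance
  ∂PR = R − P.
This gives a 5×5 integer matrix of rank 4; reducing to Smith normal form yields diagonal entries (1,1,1,1).

Now H_k = ker ∂_k / im ∂_{k+1}, so:

  H_0: rank C_0 − rank ∂_1 = 5 − 4 = 1, and the invariant factors of ∂_1 are all 1, so H_0 ≅ Z.

(K is a triangulation of the circle S^1.)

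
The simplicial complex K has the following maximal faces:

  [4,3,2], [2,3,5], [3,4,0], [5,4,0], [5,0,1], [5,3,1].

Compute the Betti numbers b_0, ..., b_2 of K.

b_0 = 1, b_1 = 1, b_2 = 0.

K has 6 vertices, 12 edges, 6 triangles.
rank ∂_0 = 0, rank ∂_1 = 5 ⇒ b_0 = 6 − 0 − 5 = 1; all invariant factors of ∂_1 are 1 so no torsion. So H_0 = Z.
rank ∂_1 = 5, rank ∂_2 = 6 ⇒ b_1 = 12 − 5 − 6 = 1; all invariant factors of ∂_2 are 1 so no torsion. So H_1 = Z.
rank ∂_2 = 6, rank ∂_3 = 0 ⇒ b_2 = 6 − 6 − 0 = 0. So H_2 = 0.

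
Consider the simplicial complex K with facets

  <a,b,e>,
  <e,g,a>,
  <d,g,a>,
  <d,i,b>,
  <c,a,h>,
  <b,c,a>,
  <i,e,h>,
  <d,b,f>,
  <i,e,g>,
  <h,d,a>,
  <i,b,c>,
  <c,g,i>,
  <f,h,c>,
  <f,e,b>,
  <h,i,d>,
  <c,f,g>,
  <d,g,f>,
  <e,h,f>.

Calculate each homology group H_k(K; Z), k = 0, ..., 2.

Order the vertices as a < b < c < d < e < f < g < h < i. Listing each simplex with vertices in this order, K has dimension 2 with simplices:

  0-simplices (9): a, b, c, d, e, f, g, h, i
  1-simplices (27): ab, ac, ad, ae, ag, ah, bc, bd, be, bf, bi, cf, cg, ch, ci, df, dg, dh, di, ef, eg, eh, ei, fg, fh, gi, hi
  2-simplices (18): abc, abe, ach, adg, adh, aeg, bci, bdf, bdi, bef, cfg, cfh, cgi, dfg, dhi, efh, egi, ehi

so the chain groups are C_0 ≅ Z^9, C_1 ≅ Z^27, C_2 ≅ Z^18.

Boundary ∂_1: C_1 → C_0 maps an edge to its endpoints' difference, ∂[p,q] = q − p. For instance
  ∂ab = b − a.
As a 9×27 matrix over Z this has rank 8, with invariant factors (1,1,1,1,1,1,1,1).

∂_2: C_2 → C_1 maps a triangle to the signed sum of its edges. For instance
  ∂aeg = eg − ag + ae,
  ∂adh = dh − ah + ad.
This gives a 27×18 integer matrix of rank 17; reducing to Smith normal form yields diagonal entries (1,1,1,1,1,1,1,1,1,1,1,1,1,1,1,1,1).

Now H_k = ker ∂_k / im ∂_{k+1}, so:

  H_0: rank C_0 − rank ∂_1 = 9 − 8 = 1, and the invariant factors of ∂_1 are all 1, so H_0 ≅ Z.
  H_1: rank ker ∂_1 − rank ∂_2 = (27 − 8) − 17 = 2, and the invariant factors of ∂_2 are all 1, so H_1 ≅ Z^2.
  H_2: rank ker ∂_2 − rank ∂_3 = (18 − 17) − 0 = 1, and there is no ∂_3, so H_2 ≅ Z.

(K is a triangulation of the torus T^2.)

H_0 ≅ Z,  H_1 ≅ Z^2,  H_2 ≅ Z.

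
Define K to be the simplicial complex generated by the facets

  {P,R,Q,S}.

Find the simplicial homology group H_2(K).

Take the total order P < Q < R < S on the vertex set. Then K (dimension 3) consists of the simplices:

  0-simplices (4): P, Q, R, S
  1-simplices (6): PQ, PR, PS, QR, QS, RS
  2-simplices (4): PQR, PQS, PRS, QRS
  3-simplices (1): PQRS

giving chain groups C_0 ≅ Z^4, C_1 ≅ Z^6, C_2 ≅ Z^4, C_3 ≅ Z^1.

The boundary map ∂_1: C_1 → C_0 is given by ∂[p,q] = [q] − [p].
This gives a 4×6 integer matrix of rank 3; reducing to Smith normal form yields diagonal entries (1,1,1).

The boundary map ∂_2: C_2 → C_1 acts by ∂[p,q,r] = [q,r] − [p,r] + [p,q]. For instance
  ∂QRS = RS − QS + QR,
  ∂PQS = QS − PS + PQ.
As a 6×4 matrix over Z this has rank 3, with invariant factors (1,1,1).

Boundary ∂_3: C_3 → C_2 sends each 3-simplex σ to the alternating sum Σ_i (−1)^i (σ with its i-th vertex removed). For instance
  ∂PQRS = QRS − PRS + PQS − PQR.
The resulting 4×1 matrix has rank 1, and its Smith normal form has invariant factors (1).

Now H_k = ker ∂_k / im ∂_{k+1}, so:

  H_2: rank ker ∂_2 − rank ∂_3 = (4 − 3) − 1 = 0, and the invariant factors of ∂_3 are all 1, so H_2 ≅ 0.

H_2 ≅ 0.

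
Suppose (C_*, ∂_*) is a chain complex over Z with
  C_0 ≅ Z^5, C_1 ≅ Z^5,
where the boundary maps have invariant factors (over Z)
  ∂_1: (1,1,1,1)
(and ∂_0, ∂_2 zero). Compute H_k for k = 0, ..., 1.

H_0 = Z,  H_1 = Z.

H_0: b_0 = 5 − 0 − 4 = 1; torsion from ∂_1 factors > 1: none. So H_0 = Z.
H_1: b_1 = 5 − 4 − 0 = 1; torsion from ∂_2 factors > 1: none. So H_1 = Z.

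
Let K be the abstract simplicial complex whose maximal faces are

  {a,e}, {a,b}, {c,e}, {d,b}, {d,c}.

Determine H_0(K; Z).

H_0 = Z.

Order the vertices as a < b < c < d < e. Listing each simplex with vertices in this order, K has dimension 1 with simplices:

  0-simplices (5): a, b, c, d, e
  1-simplices (5): ab, ae, bd, cd, ce

giving chain groups C_0 ≅ Z^5, C_1 ≅ Z^5.

Boundary ∂_1: C_1 → C_0 sends each edge [p,q] (with p < q) to q − p. For instance
  ∂ae = e − a.
This gives a 5×5 integer matrix of rank 4; reducing to Smith normal form yields diagonal entries (1,1,1,1).

Computing H_k = (kernel of ∂_k) / (image of ∂_{k+1}):

  H_0: rank C_0 − rank ∂_1 = 5 − 4 = 1, and the invariant factors of ∂_1 are all 1, so H_0 = Z.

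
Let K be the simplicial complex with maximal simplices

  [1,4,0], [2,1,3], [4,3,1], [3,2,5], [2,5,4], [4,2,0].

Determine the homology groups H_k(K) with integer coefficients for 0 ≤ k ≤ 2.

We work with the vertex ordering 0 < 1 < 2 < 3 < 4 < 5. The simplices of K, each written with vertices in increasing order, are:

  0-simplices (6): [0], [1], [2], [3], [4], [5]
  1-simplices (12): [0,1], [0,2], [0,4], [1,2], [1,3], [1,4], [2,3], [2,4], [2,5], [3,4], [3,5], [4,5]
  2-simplices (6): [0,1,4], [0,2,4], [1,2,3], [1,3,4], [2,3,5], [2,4,5]

Hence C_0 ≅ Z^6, C_1 ≅ Z^12, C_2 ≅ Z^6.

∂_1: C_1 → C_0 is given by ∂[p,q] = [q] − [p]. For instance
  ∂[0,1] = [1] − [0].
The resulting 6×12 matrix has rank 5, and its Smith normal form has invariant factors (1,1,1,1,1).

Boundary ∂_2: C_2 → C_1 acts by ∂[p,q,r] = [q,r] − [p,r] + [p,q]. For instance
  ∂[1,3,4] = [3,4] − [1,4] + [1,3],
  ∂[0,1,4] = [1,4] − [0,4] + [0,1].
This gives a 12×6 integer matrix of rank 6; reducing to Smith normal form yields diagonal entries (1,1,1,1,1,1).

Computing H_k = (kernel of ∂_k) / (image of ∂_{k+1}):

  H_0: rank C_0 − rank ∂_1 = 6 − 5 = 1, and the invariant factors of ∂_1 are all 1, so H_0 = Z.
  H_1: rank ker ∂_1 − rank ∂_2 = (12 − 5) − 6 = 1, and the invariant factors of ∂_2 are all 1, so H_1 = Z.
  H_2: rank ker ∂_2 − rank ∂_3 = (6 − 6) − 0 = 0, and there is no ∂_3, so H_2 = 0.

H_0 ≅ Z,  H_1 ≅ Z,  H_2 = 0.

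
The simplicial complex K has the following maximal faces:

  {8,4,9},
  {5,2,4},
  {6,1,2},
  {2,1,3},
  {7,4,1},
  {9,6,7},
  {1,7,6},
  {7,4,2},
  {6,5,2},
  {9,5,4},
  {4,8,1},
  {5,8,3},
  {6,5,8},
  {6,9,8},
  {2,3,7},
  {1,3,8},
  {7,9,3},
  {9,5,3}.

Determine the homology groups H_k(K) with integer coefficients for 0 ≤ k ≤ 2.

H_0 = Z,  H_1 = Z ⊕ Z/2,  H_2 = 0.

Fix the vertex order 1 < 2 < 3 < 4 < 5 < 6 < 7 < 8 < 9 and write every simplex with vertices in increasing order. Then dim K = 2 and the simplices of K are:

  0-simplices (9): [1], [2], [3], [4], [5], [6], [7], [8], [9]
  1-simplices (27): (27 of them)
  2-simplices (18): [1,2,3], [1,2,6], [1,3,8], [1,4,7], [1,4,8], [1,6,7], [2,3,7], [2,4,5], [2,4,7], [2,5,6], [3,5,8], [3,5,9], [3,7,9], [4,5,9], [4,8,9], [5,6,8], [6,7,9], [6,8,9]

so the chain groups are C_0 ≅ Z^9, C_1 ≅ Z^27, C_2 ≅ Z^18.

The boundary map ∂_1: C_1 → C_0 sends each edge [p,q] (with p < q) to q − p. For instance
  ∂[2,6] = [6] − [2].
This gives a 9×27 integer matrix of rank 8; reducing to Smith normal form yields diagonal entries (1,1,1,1,1,1,1,1).

The boundary map ∂_2: C_2 → C_1 acts by ∂[p,q,r] = [q,r] − [p,r] + [p,q]. For instance
  ∂[4,5,9] = [5,9] − [4,9] + [4,5],
  ∂[1,6,7] = [6,7] − [1,7] + [1,6].
The resulting 27×18 matrix has rank 18, and its Smith normal form has invariant factors (1,1,1,1,1,1,1,1,1,1,1,1,1,1,1,1,1,2).

Computing H_k = (kernel of ∂_k) / (image of ∂_{k+1}):

  H_0: rank C_0 − rank ∂_1 = 9 − 8 = 1, and the invariant factors of ∂_1 are all 1, so H_0 = Z.
  H_1: rank ker ∂_1 − rank ∂_2 = (27 − 8) − 18 = 1, and ∂_2 has invariant factor 2 > 1, so H_1 = Z ⊕ Z/2.
  H_2: rank ker ∂_2 − rank ∂_3 = (18 − 18) − 0 = 0, and there is no ∂_3, so H_2 = 0.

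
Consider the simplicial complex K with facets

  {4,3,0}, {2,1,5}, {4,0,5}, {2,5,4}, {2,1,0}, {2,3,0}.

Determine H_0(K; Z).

H_0 ≅ Z.

We work with the vertex ordering 0 < 1 < 2 < 3 < 4 < 5. The simplices of K, each written with vertices in increasing order, are:

  0-simplices (6): [0], [1], [2], [3], [4], [5]
  1-simplices (12): [0,1], [0,2], [0,3], [0,4], [0,5], [1,2], [1,5], [2,3], [2,4], [2,5], [3,4], [4,5]
  2-simplices (6): [0,1,2], [0,2,3], [0,3,4], [0,4,5], [1,2,5], [2,4,5]

giving chain groups C_0 ≅ Z^6, C_1 ≅ Z^12, C_2 ≅ Z^6.

The boundary map ∂_1: C_1 → C_0 maps an edge to its endpoints' difference, ∂[p,q] = q − p.
The resulting 6×12 matrix has rank 5, and its Smith normal form has invariant factors (1,1,1,1,1).

∂_2: C_2 → C_1 sends each 2-simplex [p,q,r] to [q,r] − [p,r] + [p,q]. For instance
  ∂[0,1,2] = [1,2] − [0,2] + [0,1],
  ∂[2,4,5] = [4,5] − [2,5] + [2,4].
As a 12×6 matrix over Z this has rank 6, with invariant factors (1,1,1,1,1,1).

Now H_k = ker ∂_k / im ∂_{k+1}, so:

  H_0: rank C_0 − rank ∂_1 = 6 − 5 = 1, and the invariant factors of ∂_1 are all 1, so H_0 = Z.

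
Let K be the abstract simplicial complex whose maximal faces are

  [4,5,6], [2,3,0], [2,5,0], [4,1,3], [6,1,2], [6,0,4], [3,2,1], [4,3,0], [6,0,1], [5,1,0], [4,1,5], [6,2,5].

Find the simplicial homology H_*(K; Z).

We work with the vertex ordering 0 < 1 < 2 < 3 < 4 < 5 < 6. The simplices of K, each written with vertices in increasing order, are:

  0-simplices (7): [0], [1], [2], [3], [4], [5], [6]
  1-simplices (18): [0,1], [0,2], [0,3], [0,4], [0,5], [0,6], [1,2], [1,3], [1,4], [1,5], [1,6], [2,3], [2,5], [2,6], [3,4], [4,5], [4,6], [5,6]
  2-simplices (12): [0,1,5], [0,1,6], [0,2,3], [0,2,5], [0,3,4], [0,4,6], [1,2,3], [1,2,6], [1,3,4], [1,4,5], [2,5,6], [4,5,6]

Hence C_0 ≅ Z^7, C_1 ≅ Z^18, C_2 ≅ Z^12.

∂_1: C_1 → C_0 sends each edge [p,q] (with p < q) to q − p. For instance
  ∂[0,4] = [4] − [0].
As a 7×18 matrix over Z this has rank 6, with invariant factors (1,1,1,1,1,1).

The boundary map ∂_2: C_2 → C_1 maps a triangle to the signed sum of its edges. For instance
  ∂[4,5,6] = [5,6] − [4,6] + [4,5],
  ∂[0,4,6] = [4,6] − [0,6] + [0,4].
This gives a 18×12 integer matrix of rank 12; reducing to Smith normal form yields diagonal entries (1,1,1,1,1,1,1,1,1,1,1,2).

Computing H_k = (kernel of ∂_k) / (image of ∂_{k+1}):

  H_0: rank C_0 − rank ∂_1 = 7 − 6 = 1, and the invariant factors of ∂_1 are all 1, so H_0 = Z.
  H_1: rank ker ∂_1 − rank ∂_2 = (18 − 6) − 12 = 0, and ∂_2 has invariant factor 2 > 1, so H_1 = Z/2.
  H_2: rank ker ∂_2 − rank ∂_3 = (12 − 12) − 0 = 0, and there is no ∂_3, so H_2 = 0.

As a check, the Euler characteristic is 7 − 18 + 12 = 1, which agrees with 1 − 0 + 0 = 1.

H_0 = Z,  H_1 = Z/2,  H_2 = 0.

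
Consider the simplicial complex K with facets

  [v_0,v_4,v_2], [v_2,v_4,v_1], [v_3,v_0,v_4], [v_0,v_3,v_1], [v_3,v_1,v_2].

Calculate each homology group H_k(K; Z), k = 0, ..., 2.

Order the vertices as v_0 < v_1 < v_2 < v_3 < v_4. Listing each simplex with vertices in this order, K has dimension 2 with simplices:

  0-simplices (5): [v_0], [v_1], [v_2], [v_3], [v_4]
  1-simplices (10): [v_0,v_1], [v_0,v_2], [v_0,v_3], [v_0,v_4], [v_1,v_2], [v_1,v_3], [v_1,v_4], [v_2,v_3], [v_2,v_4], [v_3,v_4]
  2-simplices (5): [v_0,v_1,v_3], [v_0,v_2,v_4], [v_0,v_3,v_4], [v_1,v_2,v_3], [v_1,v_2,v_4]

Hence C_0 ≅ Z^5, C_1 ≅ Z^10, C_2 ≅ Z^5.

The boundary map ∂_1: C_1 → C_0 maps an edge to its endpoints' difference, ∂[p,q] = q − p.
As a 5×10 matrix over Z this has rank 4, with invariant factors (1,1,1,1).

Boundary ∂_2: C_2 → C_1 acts by ∂[p,q,r] = [q,r] − [p,r] + [p,q]. For instance
  ∂[v_1,v_2,v_3] = [v_2,v_3] − [v_1,v_3] + [v_1,v_2],
  ∂[v_0,v_3,v_4] = [v_3,v_4] − [v_0,v_4] + [v_0,v_3].
The resulting 10×5 matrix has rank 5, and its Smith normal form has invariant factors (1,1,1,1,1).

Now H_k = ker ∂_k / im ∂_{k+1}, so:

  H_0: rank C_0 − rank ∂_1 = 5 − 4 = 1, and the invariant factors of ∂_1 are all 1, so H_0 = Z.
  H_1: rank ker ∂_1 − rank ∂_2 = (10 − 4) − 5 = 1, and the invariant factors of ∂_2 are all 1, so H_1 = Z.
  H_2: rank ker ∂_2 − rank ∂_3 = (5 − 5) − 0 = 0, and there is no ∂_3, so H_2 = 0.

H_0 = Z,  H_1 = Z,  H_2 = 0.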